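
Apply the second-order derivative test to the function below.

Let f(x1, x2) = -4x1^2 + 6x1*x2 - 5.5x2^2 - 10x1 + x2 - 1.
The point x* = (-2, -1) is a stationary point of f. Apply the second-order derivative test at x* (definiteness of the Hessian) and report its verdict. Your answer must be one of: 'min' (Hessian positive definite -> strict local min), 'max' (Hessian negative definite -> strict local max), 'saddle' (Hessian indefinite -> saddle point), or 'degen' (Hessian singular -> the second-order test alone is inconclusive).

Compute the Hessian H = grad^2 f:
  H = [[-8, 6], [6, -11]]
Verify stationarity: grad f(x*) = H x* + g = (0, 0).
Eigenvalues of H: -15.6847, -3.3153.
Both eigenvalues < 0, so H is negative definite -> x* is a strict local max.

max


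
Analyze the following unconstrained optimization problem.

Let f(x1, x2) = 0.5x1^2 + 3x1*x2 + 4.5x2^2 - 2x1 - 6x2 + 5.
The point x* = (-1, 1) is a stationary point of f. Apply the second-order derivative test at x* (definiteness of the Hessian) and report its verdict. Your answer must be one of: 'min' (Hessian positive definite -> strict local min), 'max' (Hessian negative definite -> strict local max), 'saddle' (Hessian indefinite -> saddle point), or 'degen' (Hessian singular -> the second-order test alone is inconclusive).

Compute the Hessian H = grad^2 f:
  H = [[1, 3], [3, 9]]
Verify stationarity: grad f(x*) = H x* + g = (0, 0).
Eigenvalues of H: 0, 10.
H has a zero eigenvalue (singular; positive semidefinite but not definite), so H is neither positive definite, negative definite, nor indefinite. The second-order test alone is inconclusive -> degen.
(Indeed, f is constant along the null direction of H through x*, so x* is not a strict local extremum.)

degen


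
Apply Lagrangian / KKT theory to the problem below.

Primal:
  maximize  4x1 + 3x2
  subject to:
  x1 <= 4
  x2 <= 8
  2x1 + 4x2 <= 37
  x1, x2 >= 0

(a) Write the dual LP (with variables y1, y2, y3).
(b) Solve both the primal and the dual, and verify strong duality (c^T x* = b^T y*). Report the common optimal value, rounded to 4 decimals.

The standard primal-dual pair for 'max c^T x s.t. A x <= b, x >= 0' is:
  Dual:  min b^T y  s.t.  A^T y >= c,  y >= 0.

So the dual LP is:
  minimize  4y1 + 8y2 + 37y3
  subject to:
    y1 + 2y3 >= 4
    y2 + 4y3 >= 3
    y1, y2, y3 >= 0

Solving the primal: x* = (4, 7.25).
  primal value c^T x* = 37.75.
Solving the dual: y* = (2.5, 0, 0.75).
  dual value b^T y* = 37.75.
Strong duality: c^T x* = b^T y*. Confirmed.

37.75


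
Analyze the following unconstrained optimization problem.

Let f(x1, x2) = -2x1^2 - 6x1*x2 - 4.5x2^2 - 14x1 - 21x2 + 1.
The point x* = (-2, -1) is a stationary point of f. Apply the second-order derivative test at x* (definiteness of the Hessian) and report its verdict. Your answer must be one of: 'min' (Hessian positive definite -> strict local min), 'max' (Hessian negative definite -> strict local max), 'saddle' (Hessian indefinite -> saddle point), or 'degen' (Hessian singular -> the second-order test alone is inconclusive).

Compute the Hessian H = grad^2 f:
  H = [[-4, -6], [-6, -9]]
Verify stationarity: grad f(x*) = H x* + g = (0, 0).
Eigenvalues of H: -13, 0.
H has a zero eigenvalue (singular; negative semidefinite but not definite), so H is neither positive definite, negative definite, nor indefinite. The second-order test alone is inconclusive -> degen.
(Indeed, f is constant along the null direction of H through x*, so x* is not a strict local extremum.)

degen


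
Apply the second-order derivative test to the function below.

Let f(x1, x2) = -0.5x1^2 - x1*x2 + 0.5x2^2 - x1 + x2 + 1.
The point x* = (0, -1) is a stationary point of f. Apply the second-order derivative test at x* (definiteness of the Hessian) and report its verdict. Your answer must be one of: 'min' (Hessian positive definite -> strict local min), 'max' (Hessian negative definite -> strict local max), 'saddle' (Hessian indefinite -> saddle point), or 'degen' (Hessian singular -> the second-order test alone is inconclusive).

Compute the Hessian H = grad^2 f:
  H = [[-1, -1], [-1, 1]]
Verify stationarity: grad f(x*) = H x* + g = (0, 0).
Eigenvalues of H: -1.4142, 1.4142.
Eigenvalues have mixed signs, so H is indefinite -> x* is a saddle point.

saddle


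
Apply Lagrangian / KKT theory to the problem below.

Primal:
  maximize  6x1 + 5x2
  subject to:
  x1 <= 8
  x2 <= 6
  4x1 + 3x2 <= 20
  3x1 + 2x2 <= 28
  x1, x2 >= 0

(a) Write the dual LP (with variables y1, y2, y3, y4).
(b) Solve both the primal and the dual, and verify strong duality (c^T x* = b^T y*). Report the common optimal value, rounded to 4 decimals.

The standard primal-dual pair for 'max c^T x s.t. A x <= b, x >= 0' is:
  Dual:  min b^T y  s.t.  A^T y >= c,  y >= 0.

So the dual LP is:
  minimize  8y1 + 6y2 + 20y3 + 28y4
  subject to:
    y1 + 4y3 + 3y4 >= 6
    y2 + 3y3 + 2y4 >= 5
    y1, y2, y3, y4 >= 0

Solving the primal: x* = (0.5, 6).
  primal value c^T x* = 33.
Solving the dual: y* = (0, 0.5, 1.5, 0).
  dual value b^T y* = 33.
Strong duality: c^T x* = b^T y*. Confirmed.

33


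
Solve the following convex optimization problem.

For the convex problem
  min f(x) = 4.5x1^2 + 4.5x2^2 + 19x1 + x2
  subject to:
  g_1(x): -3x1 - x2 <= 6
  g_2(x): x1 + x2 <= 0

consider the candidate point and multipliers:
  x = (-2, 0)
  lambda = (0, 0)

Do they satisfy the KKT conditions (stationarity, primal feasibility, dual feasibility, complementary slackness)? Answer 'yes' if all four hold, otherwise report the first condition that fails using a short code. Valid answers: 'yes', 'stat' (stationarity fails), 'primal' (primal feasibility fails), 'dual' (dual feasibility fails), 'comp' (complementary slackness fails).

Gradient of f: grad f(x) = Q x + c = (1, 1)
Constraint values g_i(x) = a_i^T x - b_i:
  g_1((-2, 0)) = 0
  g_2((-2, 0)) = -2
Stationarity residual: grad f(x) + sum_i lambda_i a_i = (1, 1)
  -> stationarity FAILS
Primal feasibility (all g_i <= 0): OK
Dual feasibility (all lambda_i >= 0): OK
Complementary slackness (lambda_i * g_i(x) = 0 for all i): OK

Verdict: the first failing condition is stationarity -> stat.

stat


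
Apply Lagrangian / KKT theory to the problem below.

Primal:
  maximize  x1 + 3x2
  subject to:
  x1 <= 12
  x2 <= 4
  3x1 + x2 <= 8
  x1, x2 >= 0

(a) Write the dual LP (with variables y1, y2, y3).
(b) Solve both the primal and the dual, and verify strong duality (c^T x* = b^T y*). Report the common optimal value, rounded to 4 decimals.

The standard primal-dual pair for 'max c^T x s.t. A x <= b, x >= 0' is:
  Dual:  min b^T y  s.t.  A^T y >= c,  y >= 0.

So the dual LP is:
  minimize  12y1 + 4y2 + 8y3
  subject to:
    y1 + 3y3 >= 1
    y2 + y3 >= 3
    y1, y2, y3 >= 0

Solving the primal: x* = (1.3333, 4).
  primal value c^T x* = 13.3333.
Solving the dual: y* = (0, 2.6667, 0.3333).
  dual value b^T y* = 13.3333.
Strong duality: c^T x* = b^T y*. Confirmed.

13.3333


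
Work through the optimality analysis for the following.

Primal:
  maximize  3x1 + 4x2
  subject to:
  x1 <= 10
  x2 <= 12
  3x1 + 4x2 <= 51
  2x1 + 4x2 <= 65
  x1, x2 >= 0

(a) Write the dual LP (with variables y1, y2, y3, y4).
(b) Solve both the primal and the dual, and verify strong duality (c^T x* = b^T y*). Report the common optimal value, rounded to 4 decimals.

The standard primal-dual pair for 'max c^T x s.t. A x <= b, x >= 0' is:
  Dual:  min b^T y  s.t.  A^T y >= c,  y >= 0.

So the dual LP is:
  minimize  10y1 + 12y2 + 51y3 + 65y4
  subject to:
    y1 + 3y3 + 2y4 >= 3
    y2 + 4y3 + 4y4 >= 4
    y1, y2, y3, y4 >= 0

Solving the primal: x* = (10, 5.25).
  primal value c^T x* = 51.
Solving the dual: y* = (0, 0, 1, 0).
  dual value b^T y* = 51.
Strong duality: c^T x* = b^T y*. Confirmed.

51


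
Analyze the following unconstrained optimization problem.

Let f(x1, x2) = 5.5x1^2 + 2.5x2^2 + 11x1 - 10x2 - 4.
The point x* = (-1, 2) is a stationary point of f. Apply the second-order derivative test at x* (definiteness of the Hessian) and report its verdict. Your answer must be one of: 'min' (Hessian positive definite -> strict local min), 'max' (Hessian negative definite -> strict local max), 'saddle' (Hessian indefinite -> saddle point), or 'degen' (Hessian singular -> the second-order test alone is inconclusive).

Compute the Hessian H = grad^2 f:
  H = [[11, 0], [0, 5]]
Verify stationarity: grad f(x*) = H x* + g = (0, 0).
Eigenvalues of H: 5, 11.
Both eigenvalues > 0, so H is positive definite -> x* is a strict local min.

min


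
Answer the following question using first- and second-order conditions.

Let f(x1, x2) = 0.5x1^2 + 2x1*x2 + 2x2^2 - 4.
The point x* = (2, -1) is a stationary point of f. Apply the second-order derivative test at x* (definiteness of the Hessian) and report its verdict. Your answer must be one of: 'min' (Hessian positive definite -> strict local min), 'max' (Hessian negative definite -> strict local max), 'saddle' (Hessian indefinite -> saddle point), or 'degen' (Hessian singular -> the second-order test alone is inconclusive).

Compute the Hessian H = grad^2 f:
  H = [[1, 2], [2, 4]]
Verify stationarity: grad f(x*) = H x* + g = (0, 0).
Eigenvalues of H: 0, 5.
H has a zero eigenvalue (singular; positive semidefinite but not definite), so H is neither positive definite, negative definite, nor indefinite. The second-order test alone is inconclusive -> degen.
(Indeed, f is constant along the null direction of H through x*, so x* is not a strict local extremum.)

degen


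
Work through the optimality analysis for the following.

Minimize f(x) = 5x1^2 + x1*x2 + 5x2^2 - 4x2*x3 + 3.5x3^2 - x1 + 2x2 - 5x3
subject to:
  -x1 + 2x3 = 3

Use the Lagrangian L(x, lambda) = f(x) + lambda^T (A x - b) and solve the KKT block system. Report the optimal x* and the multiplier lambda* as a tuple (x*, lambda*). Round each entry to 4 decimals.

Form the Lagrangian:
  L(x, lambda) = (1/2) x^T Q x + c^T x + lambda^T (A x - b)
Stationarity (grad_x L = 0): Q x + c + A^T lambda = 0.
Primal feasibility: A x = b.

This gives the KKT block system:
  [ Q   A^T ] [ x     ]   [-c ]
  [ A    0  ] [ lambda ] = [ b ]

Solving the linear system:
  x*      = (-0.1159, 0.3884, 1.4421)
  lambda* = (-1.7704)
  f(x*)   = -0.5032

x* = (-0.1159, 0.3884, 1.4421), lambda* = (-1.7704)


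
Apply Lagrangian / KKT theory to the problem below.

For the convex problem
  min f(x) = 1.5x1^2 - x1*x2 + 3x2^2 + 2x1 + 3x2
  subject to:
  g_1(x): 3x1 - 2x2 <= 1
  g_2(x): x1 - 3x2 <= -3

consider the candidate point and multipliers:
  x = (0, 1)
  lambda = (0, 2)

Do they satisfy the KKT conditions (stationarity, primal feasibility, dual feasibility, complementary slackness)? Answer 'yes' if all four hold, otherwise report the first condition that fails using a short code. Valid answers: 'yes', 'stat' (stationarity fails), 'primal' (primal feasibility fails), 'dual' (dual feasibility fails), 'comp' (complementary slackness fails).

Gradient of f: grad f(x) = Q x + c = (1, 9)
Constraint values g_i(x) = a_i^T x - b_i:
  g_1((0, 1)) = -3
  g_2((0, 1)) = 0
Stationarity residual: grad f(x) + sum_i lambda_i a_i = (3, 3)
  -> stationarity FAILS
Primal feasibility (all g_i <= 0): OK
Dual feasibility (all lambda_i >= 0): OK
Complementary slackness (lambda_i * g_i(x) = 0 for all i): OK

Verdict: the first failing condition is stationarity -> stat.

stat


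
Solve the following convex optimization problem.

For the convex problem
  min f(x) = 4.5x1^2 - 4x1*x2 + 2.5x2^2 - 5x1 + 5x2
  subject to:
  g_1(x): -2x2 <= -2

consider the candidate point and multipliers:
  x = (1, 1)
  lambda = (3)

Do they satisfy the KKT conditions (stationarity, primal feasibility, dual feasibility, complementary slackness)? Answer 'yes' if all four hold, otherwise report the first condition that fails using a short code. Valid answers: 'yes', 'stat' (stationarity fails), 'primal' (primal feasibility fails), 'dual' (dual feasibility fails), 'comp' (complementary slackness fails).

Gradient of f: grad f(x) = Q x + c = (0, 6)
Constraint values g_i(x) = a_i^T x - b_i:
  g_1((1, 1)) = 0
Stationarity residual: grad f(x) + sum_i lambda_i a_i = (0, 0)
  -> stationarity OK
Primal feasibility (all g_i <= 0): OK
Dual feasibility (all lambda_i >= 0): OK
Complementary slackness (lambda_i * g_i(x) = 0 for all i): OK

Verdict: yes, KKT holds.

yes


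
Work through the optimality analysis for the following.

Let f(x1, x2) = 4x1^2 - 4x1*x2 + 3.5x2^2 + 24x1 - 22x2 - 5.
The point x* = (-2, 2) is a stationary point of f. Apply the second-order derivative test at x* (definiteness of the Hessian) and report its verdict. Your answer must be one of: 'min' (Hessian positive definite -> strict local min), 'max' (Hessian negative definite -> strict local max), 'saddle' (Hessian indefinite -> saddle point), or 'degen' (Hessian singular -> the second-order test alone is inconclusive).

Compute the Hessian H = grad^2 f:
  H = [[8, -4], [-4, 7]]
Verify stationarity: grad f(x*) = H x* + g = (0, 0).
Eigenvalues of H: 3.4689, 11.5311.
Both eigenvalues > 0, so H is positive definite -> x* is a strict local min.

min


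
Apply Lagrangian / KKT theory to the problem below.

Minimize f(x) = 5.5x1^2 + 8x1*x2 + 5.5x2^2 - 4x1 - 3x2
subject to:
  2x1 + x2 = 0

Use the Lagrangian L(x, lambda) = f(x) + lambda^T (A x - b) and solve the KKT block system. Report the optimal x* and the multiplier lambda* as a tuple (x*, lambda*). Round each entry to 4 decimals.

Form the Lagrangian:
  L(x, lambda) = (1/2) x^T Q x + c^T x + lambda^T (A x - b)
Stationarity (grad_x L = 0): Q x + c + A^T lambda = 0.
Primal feasibility: A x = b.

This gives the KKT block system:
  [ Q   A^T ] [ x     ]   [-c ]
  [ A    0  ] [ lambda ] = [ b ]

Solving the linear system:
  x*      = (-0.087, 0.1739)
  lambda* = (1.7826)
  f(x*)   = -0.087

x* = (-0.087, 0.1739), lambda* = (1.7826)


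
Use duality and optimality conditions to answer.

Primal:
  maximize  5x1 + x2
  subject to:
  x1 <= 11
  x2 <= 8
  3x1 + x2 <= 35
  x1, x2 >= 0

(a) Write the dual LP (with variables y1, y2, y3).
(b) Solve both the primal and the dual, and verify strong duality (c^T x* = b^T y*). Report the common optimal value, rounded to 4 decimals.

The standard primal-dual pair for 'max c^T x s.t. A x <= b, x >= 0' is:
  Dual:  min b^T y  s.t.  A^T y >= c,  y >= 0.

So the dual LP is:
  minimize  11y1 + 8y2 + 35y3
  subject to:
    y1 + 3y3 >= 5
    y2 + y3 >= 1
    y1, y2, y3 >= 0

Solving the primal: x* = (11, 2).
  primal value c^T x* = 57.
Solving the dual: y* = (2, 0, 1).
  dual value b^T y* = 57.
Strong duality: c^T x* = b^T y*. Confirmed.

57


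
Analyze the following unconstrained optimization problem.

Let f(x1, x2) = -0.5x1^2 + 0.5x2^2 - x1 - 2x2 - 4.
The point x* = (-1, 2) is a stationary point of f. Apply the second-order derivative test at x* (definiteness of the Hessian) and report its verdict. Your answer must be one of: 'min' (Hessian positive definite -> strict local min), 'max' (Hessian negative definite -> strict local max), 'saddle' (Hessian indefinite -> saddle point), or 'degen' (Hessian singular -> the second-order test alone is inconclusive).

Compute the Hessian H = grad^2 f:
  H = [[-1, 0], [0, 1]]
Verify stationarity: grad f(x*) = H x* + g = (0, 0).
Eigenvalues of H: -1, 1.
Eigenvalues have mixed signs, so H is indefinite -> x* is a saddle point.

saddle


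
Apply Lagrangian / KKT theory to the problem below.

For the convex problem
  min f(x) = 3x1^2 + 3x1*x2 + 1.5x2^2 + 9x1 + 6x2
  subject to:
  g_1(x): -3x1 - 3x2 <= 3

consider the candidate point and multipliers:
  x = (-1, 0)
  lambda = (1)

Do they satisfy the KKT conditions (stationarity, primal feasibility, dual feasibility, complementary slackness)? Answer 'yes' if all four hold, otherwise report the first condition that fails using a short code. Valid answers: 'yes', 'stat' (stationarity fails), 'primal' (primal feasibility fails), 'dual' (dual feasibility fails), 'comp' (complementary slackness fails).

Gradient of f: grad f(x) = Q x + c = (3, 3)
Constraint values g_i(x) = a_i^T x - b_i:
  g_1((-1, 0)) = 0
Stationarity residual: grad f(x) + sum_i lambda_i a_i = (0, 0)
  -> stationarity OK
Primal feasibility (all g_i <= 0): OK
Dual feasibility (all lambda_i >= 0): OK
Complementary slackness (lambda_i * g_i(x) = 0 for all i): OK

Verdict: yes, KKT holds.

yes


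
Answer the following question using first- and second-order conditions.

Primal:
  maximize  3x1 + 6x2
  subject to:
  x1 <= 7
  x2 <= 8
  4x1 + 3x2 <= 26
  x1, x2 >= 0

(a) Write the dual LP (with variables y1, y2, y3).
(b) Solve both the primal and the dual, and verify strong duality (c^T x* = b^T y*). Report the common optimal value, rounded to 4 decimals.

The standard primal-dual pair for 'max c^T x s.t. A x <= b, x >= 0' is:
  Dual:  min b^T y  s.t.  A^T y >= c,  y >= 0.

So the dual LP is:
  minimize  7y1 + 8y2 + 26y3
  subject to:
    y1 + 4y3 >= 3
    y2 + 3y3 >= 6
    y1, y2, y3 >= 0

Solving the primal: x* = (0.5, 8).
  primal value c^T x* = 49.5.
Solving the dual: y* = (0, 3.75, 0.75).
  dual value b^T y* = 49.5.
Strong duality: c^T x* = b^T y*. Confirmed.

49.5


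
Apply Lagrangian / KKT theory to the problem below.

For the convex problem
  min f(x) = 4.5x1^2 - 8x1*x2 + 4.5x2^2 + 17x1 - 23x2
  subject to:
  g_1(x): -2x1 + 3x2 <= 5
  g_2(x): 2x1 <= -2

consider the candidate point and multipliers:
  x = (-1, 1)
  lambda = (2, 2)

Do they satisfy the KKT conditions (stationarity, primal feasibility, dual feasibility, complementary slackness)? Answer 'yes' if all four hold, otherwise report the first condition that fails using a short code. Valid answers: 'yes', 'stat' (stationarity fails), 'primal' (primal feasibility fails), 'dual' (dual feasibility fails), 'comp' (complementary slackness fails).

Gradient of f: grad f(x) = Q x + c = (0, -6)
Constraint values g_i(x) = a_i^T x - b_i:
  g_1((-1, 1)) = 0
  g_2((-1, 1)) = 0
Stationarity residual: grad f(x) + sum_i lambda_i a_i = (0, 0)
  -> stationarity OK
Primal feasibility (all g_i <= 0): OK
Dual feasibility (all lambda_i >= 0): OK
Complementary slackness (lambda_i * g_i(x) = 0 for all i): OK

Verdict: yes, KKT holds.

yes


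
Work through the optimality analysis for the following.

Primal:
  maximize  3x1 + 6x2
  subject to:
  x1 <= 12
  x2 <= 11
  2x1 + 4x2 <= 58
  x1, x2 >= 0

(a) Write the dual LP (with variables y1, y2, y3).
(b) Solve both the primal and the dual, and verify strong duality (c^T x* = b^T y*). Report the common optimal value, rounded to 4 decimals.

The standard primal-dual pair for 'max c^T x s.t. A x <= b, x >= 0' is:
  Dual:  min b^T y  s.t.  A^T y >= c,  y >= 0.

So the dual LP is:
  minimize  12y1 + 11y2 + 58y3
  subject to:
    y1 + 2y3 >= 3
    y2 + 4y3 >= 6
    y1, y2, y3 >= 0

Solving the primal: x* = (7, 11).
  primal value c^T x* = 87.
Solving the dual: y* = (0, 0, 1.5).
  dual value b^T y* = 87.
Strong duality: c^T x* = b^T y*. Confirmed.

87


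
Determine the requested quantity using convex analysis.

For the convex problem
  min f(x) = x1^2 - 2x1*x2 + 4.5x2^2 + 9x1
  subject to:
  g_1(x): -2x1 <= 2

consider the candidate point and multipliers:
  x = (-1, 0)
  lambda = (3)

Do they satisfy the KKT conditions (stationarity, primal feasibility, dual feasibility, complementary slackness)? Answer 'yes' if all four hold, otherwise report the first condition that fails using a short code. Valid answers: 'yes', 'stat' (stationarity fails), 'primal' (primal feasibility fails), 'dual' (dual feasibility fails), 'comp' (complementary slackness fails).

Gradient of f: grad f(x) = Q x + c = (7, 2)
Constraint values g_i(x) = a_i^T x - b_i:
  g_1((-1, 0)) = 0
Stationarity residual: grad f(x) + sum_i lambda_i a_i = (1, 2)
  -> stationarity FAILS
Primal feasibility (all g_i <= 0): OK
Dual feasibility (all lambda_i >= 0): OK
Complementary slackness (lambda_i * g_i(x) = 0 for all i): OK

Verdict: the first failing condition is stationarity -> stat.

stat


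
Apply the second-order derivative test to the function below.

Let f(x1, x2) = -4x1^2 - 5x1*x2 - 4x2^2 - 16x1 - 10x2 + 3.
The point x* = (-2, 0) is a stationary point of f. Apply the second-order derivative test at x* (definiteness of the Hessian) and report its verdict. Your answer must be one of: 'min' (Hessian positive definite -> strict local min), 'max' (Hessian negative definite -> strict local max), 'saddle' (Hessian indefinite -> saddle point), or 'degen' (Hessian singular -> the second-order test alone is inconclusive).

Compute the Hessian H = grad^2 f:
  H = [[-8, -5], [-5, -8]]
Verify stationarity: grad f(x*) = H x* + g = (0, 0).
Eigenvalues of H: -13, -3.
Both eigenvalues < 0, so H is negative definite -> x* is a strict local max.

max


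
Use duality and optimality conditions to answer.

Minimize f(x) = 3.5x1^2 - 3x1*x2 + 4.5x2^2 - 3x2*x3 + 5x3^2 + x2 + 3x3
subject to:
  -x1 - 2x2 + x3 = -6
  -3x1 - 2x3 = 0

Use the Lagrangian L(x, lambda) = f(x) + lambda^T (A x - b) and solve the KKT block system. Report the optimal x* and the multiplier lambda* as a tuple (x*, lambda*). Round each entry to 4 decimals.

Form the Lagrangian:
  L(x, lambda) = (1/2) x^T Q x + c^T x + lambda^T (A x - b)
Stationarity (grad_x L = 0): Q x + c + A^T lambda = 0.
Primal feasibility: A x = b.

This gives the KKT block system:
  [ Q   A^T ] [ x     ]   [-c ]
  [ A    0  ] [ lambda ] = [ b ]

Solving the linear system:
  x*      = (0.8791, 1.9011, -1.3187)
  lambda* = (9.7143, -3.0879)
  f(x*)   = 28.1154

x* = (0.8791, 1.9011, -1.3187), lambda* = (9.7143, -3.0879)


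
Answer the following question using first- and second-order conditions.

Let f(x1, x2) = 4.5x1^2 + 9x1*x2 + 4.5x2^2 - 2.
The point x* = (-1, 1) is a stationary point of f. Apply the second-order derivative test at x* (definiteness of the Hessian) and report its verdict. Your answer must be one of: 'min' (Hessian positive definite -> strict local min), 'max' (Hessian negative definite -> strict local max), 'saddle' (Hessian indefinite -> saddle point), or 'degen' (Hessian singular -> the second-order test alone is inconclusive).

Compute the Hessian H = grad^2 f:
  H = [[9, 9], [9, 9]]
Verify stationarity: grad f(x*) = H x* + g = (0, 0).
Eigenvalues of H: 0, 18.
H has a zero eigenvalue (singular; positive semidefinite but not definite), so H is neither positive definite, negative definite, nor indefinite. The second-order test alone is inconclusive -> degen.
(Indeed, f is constant along the null direction of H through x*, so x* is not a strict local extremum.)

degen


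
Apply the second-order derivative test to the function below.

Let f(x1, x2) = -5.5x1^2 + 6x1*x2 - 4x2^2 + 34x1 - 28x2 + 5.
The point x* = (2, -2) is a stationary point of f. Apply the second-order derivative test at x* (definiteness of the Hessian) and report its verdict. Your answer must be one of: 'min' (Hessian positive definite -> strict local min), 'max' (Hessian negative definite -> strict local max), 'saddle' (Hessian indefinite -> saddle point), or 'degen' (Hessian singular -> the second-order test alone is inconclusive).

Compute the Hessian H = grad^2 f:
  H = [[-11, 6], [6, -8]]
Verify stationarity: grad f(x*) = H x* + g = (0, 0).
Eigenvalues of H: -15.6847, -3.3153.
Both eigenvalues < 0, so H is negative definite -> x* is a strict local max.

max


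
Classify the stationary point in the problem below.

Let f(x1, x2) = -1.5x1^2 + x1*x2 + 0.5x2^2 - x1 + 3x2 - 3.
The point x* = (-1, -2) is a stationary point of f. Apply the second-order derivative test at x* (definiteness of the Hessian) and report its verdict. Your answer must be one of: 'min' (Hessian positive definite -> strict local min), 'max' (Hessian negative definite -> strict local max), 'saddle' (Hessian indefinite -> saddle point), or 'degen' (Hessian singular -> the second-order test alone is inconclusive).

Compute the Hessian H = grad^2 f:
  H = [[-3, 1], [1, 1]]
Verify stationarity: grad f(x*) = H x* + g = (0, 0).
Eigenvalues of H: -3.2361, 1.2361.
Eigenvalues have mixed signs, so H is indefinite -> x* is a saddle point.

saddle


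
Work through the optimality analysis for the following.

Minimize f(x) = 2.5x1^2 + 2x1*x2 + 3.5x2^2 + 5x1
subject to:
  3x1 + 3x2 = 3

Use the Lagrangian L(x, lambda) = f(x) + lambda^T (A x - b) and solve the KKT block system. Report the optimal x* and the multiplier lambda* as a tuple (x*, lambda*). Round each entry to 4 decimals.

Form the Lagrangian:
  L(x, lambda) = (1/2) x^T Q x + c^T x + lambda^T (A x - b)
Stationarity (grad_x L = 0): Q x + c + A^T lambda = 0.
Primal feasibility: A x = b.

This gives the KKT block system:
  [ Q   A^T ] [ x     ]   [-c ]
  [ A    0  ] [ lambda ] = [ b ]

Solving the linear system:
  x*      = (0, 1)
  lambda* = (-2.3333)
  f(x*)   = 3.5

x* = (0, 1), lambda* = (-2.3333)


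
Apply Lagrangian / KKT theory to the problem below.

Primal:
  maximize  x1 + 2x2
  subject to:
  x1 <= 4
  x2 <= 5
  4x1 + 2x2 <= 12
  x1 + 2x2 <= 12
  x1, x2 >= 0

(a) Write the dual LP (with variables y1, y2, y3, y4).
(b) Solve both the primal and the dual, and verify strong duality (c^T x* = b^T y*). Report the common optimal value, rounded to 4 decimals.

The standard primal-dual pair for 'max c^T x s.t. A x <= b, x >= 0' is:
  Dual:  min b^T y  s.t.  A^T y >= c,  y >= 0.

So the dual LP is:
  minimize  4y1 + 5y2 + 12y3 + 12y4
  subject to:
    y1 + 4y3 + y4 >= 1
    y2 + 2y3 + 2y4 >= 2
    y1, y2, y3, y4 >= 0

Solving the primal: x* = (0.5, 5).
  primal value c^T x* = 10.5.
Solving the dual: y* = (0, 1.5, 0.25, 0).
  dual value b^T y* = 10.5.
Strong duality: c^T x* = b^T y*. Confirmed.

10.5


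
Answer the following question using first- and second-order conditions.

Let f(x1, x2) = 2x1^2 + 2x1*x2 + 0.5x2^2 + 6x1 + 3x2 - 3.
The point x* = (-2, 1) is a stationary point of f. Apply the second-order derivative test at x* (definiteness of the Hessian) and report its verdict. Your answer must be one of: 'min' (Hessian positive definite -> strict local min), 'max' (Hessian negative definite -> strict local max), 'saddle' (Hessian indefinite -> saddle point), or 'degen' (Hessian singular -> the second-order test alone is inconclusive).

Compute the Hessian H = grad^2 f:
  H = [[4, 2], [2, 1]]
Verify stationarity: grad f(x*) = H x* + g = (0, 0).
Eigenvalues of H: 0, 5.
H has a zero eigenvalue (singular; positive semidefinite but not definite), so H is neither positive definite, negative definite, nor indefinite. The second-order test alone is inconclusive -> degen.
(Indeed, f is constant along the null direction of H through x*, so x* is not a strict local extremum.)

degen


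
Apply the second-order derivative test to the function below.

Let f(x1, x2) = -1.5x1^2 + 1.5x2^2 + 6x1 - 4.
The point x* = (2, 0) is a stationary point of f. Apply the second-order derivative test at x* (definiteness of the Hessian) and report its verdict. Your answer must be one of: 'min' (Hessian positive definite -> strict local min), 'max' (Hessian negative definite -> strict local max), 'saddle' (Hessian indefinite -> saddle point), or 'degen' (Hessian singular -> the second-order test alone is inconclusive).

Compute the Hessian H = grad^2 f:
  H = [[-3, 0], [0, 3]]
Verify stationarity: grad f(x*) = H x* + g = (0, 0).
Eigenvalues of H: -3, 3.
Eigenvalues have mixed signs, so H is indefinite -> x* is a saddle point.

saddle


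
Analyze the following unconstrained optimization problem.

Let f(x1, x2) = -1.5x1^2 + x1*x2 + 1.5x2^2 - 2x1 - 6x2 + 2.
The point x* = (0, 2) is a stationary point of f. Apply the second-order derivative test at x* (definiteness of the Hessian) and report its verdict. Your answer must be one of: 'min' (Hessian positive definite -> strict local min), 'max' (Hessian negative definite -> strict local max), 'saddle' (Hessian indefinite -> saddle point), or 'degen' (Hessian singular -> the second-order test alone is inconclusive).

Compute the Hessian H = grad^2 f:
  H = [[-3, 1], [1, 3]]
Verify stationarity: grad f(x*) = H x* + g = (0, 0).
Eigenvalues of H: -3.1623, 3.1623.
Eigenvalues have mixed signs, so H is indefinite -> x* is a saddle point.

saddle


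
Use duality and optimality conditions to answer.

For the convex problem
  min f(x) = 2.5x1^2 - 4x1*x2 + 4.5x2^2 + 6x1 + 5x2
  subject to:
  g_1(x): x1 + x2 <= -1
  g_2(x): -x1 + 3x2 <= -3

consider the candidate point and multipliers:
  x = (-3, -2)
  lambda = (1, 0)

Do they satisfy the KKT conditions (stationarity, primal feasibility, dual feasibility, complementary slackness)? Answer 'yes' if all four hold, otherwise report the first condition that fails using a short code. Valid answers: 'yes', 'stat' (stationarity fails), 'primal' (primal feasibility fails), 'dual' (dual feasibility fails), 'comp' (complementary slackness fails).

Gradient of f: grad f(x) = Q x + c = (-1, -1)
Constraint values g_i(x) = a_i^T x - b_i:
  g_1((-3, -2)) = -4
  g_2((-3, -2)) = 0
Stationarity residual: grad f(x) + sum_i lambda_i a_i = (0, 0)
  -> stationarity OK
Primal feasibility (all g_i <= 0): OK
Dual feasibility (all lambda_i >= 0): OK
Complementary slackness (lambda_i * g_i(x) = 0 for all i): FAILS

Verdict: the first failing condition is complementary_slackness -> comp.

comp


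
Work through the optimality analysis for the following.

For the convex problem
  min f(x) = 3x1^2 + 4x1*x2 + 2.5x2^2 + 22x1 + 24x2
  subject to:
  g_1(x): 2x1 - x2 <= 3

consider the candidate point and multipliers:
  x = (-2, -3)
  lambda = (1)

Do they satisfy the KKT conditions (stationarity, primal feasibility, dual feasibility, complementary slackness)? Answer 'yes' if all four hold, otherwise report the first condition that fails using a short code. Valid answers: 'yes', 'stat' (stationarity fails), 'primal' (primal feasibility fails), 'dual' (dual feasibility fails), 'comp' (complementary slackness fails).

Gradient of f: grad f(x) = Q x + c = (-2, 1)
Constraint values g_i(x) = a_i^T x - b_i:
  g_1((-2, -3)) = -4
Stationarity residual: grad f(x) + sum_i lambda_i a_i = (0, 0)
  -> stationarity OK
Primal feasibility (all g_i <= 0): OK
Dual feasibility (all lambda_i >= 0): OK
Complementary slackness (lambda_i * g_i(x) = 0 for all i): FAILS

Verdict: the first failing condition is complementary_slackness -> comp.

comp


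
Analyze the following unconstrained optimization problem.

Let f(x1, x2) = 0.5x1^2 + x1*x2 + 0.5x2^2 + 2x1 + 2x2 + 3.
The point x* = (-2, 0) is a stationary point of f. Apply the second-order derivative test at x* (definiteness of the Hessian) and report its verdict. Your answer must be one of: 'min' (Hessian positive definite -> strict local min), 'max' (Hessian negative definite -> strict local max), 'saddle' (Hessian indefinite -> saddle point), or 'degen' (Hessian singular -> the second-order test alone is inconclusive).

Compute the Hessian H = grad^2 f:
  H = [[1, 1], [1, 1]]
Verify stationarity: grad f(x*) = H x* + g = (0, 0).
Eigenvalues of H: 0, 2.
H has a zero eigenvalue (singular; positive semidefinite but not definite), so H is neither positive definite, negative definite, nor indefinite. The second-order test alone is inconclusive -> degen.
(Indeed, f is constant along the null direction of H through x*, so x* is not a strict local extremum.)

degen


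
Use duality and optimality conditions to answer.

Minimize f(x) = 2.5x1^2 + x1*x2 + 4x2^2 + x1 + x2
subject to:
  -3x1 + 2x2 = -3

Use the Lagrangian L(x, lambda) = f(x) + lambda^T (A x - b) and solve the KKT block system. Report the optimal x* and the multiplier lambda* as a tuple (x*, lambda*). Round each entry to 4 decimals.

Form the Lagrangian:
  L(x, lambda) = (1/2) x^T Q x + c^T x + lambda^T (A x - b)
Stationarity (grad_x L = 0): Q x + c + A^T lambda = 0.
Primal feasibility: A x = b.

This gives the KKT block system:
  [ Q   A^T ] [ x     ]   [-c ]
  [ A    0  ] [ lambda ] = [ b ]

Solving the linear system:
  x*      = (0.6538, -0.5192)
  lambda* = (1.25)
  f(x*)   = 1.9423

x* = (0.6538, -0.5192), lambda* = (1.25)


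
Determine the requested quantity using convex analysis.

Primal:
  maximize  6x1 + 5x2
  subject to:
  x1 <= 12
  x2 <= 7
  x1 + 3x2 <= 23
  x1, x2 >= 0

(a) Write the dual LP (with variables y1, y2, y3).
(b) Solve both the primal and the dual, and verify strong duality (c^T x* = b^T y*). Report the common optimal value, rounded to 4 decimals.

The standard primal-dual pair for 'max c^T x s.t. A x <= b, x >= 0' is:
  Dual:  min b^T y  s.t.  A^T y >= c,  y >= 0.

So the dual LP is:
  minimize  12y1 + 7y2 + 23y3
  subject to:
    y1 + y3 >= 6
    y2 + 3y3 >= 5
    y1, y2, y3 >= 0

Solving the primal: x* = (12, 3.6667).
  primal value c^T x* = 90.3333.
Solving the dual: y* = (4.3333, 0, 1.6667).
  dual value b^T y* = 90.3333.
Strong duality: c^T x* = b^T y*. Confirmed.

90.3333


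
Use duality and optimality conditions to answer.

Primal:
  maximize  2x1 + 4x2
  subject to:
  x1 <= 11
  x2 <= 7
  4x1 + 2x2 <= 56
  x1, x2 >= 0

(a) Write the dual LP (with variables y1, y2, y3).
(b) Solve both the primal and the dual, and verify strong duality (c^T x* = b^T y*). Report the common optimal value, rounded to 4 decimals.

The standard primal-dual pair for 'max c^T x s.t. A x <= b, x >= 0' is:
  Dual:  min b^T y  s.t.  A^T y >= c,  y >= 0.

So the dual LP is:
  minimize  11y1 + 7y2 + 56y3
  subject to:
    y1 + 4y3 >= 2
    y2 + 2y3 >= 4
    y1, y2, y3 >= 0

Solving the primal: x* = (10.5, 7).
  primal value c^T x* = 49.
Solving the dual: y* = (0, 3, 0.5).
  dual value b^T y* = 49.
Strong duality: c^T x* = b^T y*. Confirmed.

49


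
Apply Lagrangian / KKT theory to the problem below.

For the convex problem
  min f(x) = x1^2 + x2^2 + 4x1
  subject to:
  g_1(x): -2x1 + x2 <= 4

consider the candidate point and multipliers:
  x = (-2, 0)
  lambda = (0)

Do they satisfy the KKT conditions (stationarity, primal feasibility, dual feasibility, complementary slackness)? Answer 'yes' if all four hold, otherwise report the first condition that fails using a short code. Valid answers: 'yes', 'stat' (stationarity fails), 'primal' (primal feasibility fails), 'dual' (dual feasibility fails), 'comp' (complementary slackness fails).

Gradient of f: grad f(x) = Q x + c = (0, 0)
Constraint values g_i(x) = a_i^T x - b_i:
  g_1((-2, 0)) = 0
Stationarity residual: grad f(x) + sum_i lambda_i a_i = (0, 0)
  -> stationarity OK
Primal feasibility (all g_i <= 0): OK
Dual feasibility (all lambda_i >= 0): OK
Complementary slackness (lambda_i * g_i(x) = 0 for all i): OK

Verdict: yes, KKT holds.

yes


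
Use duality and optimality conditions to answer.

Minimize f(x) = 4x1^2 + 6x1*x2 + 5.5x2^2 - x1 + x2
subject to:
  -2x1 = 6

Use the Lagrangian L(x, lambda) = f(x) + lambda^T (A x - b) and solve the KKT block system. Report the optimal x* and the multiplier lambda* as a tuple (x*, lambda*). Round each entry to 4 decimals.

Form the Lagrangian:
  L(x, lambda) = (1/2) x^T Q x + c^T x + lambda^T (A x - b)
Stationarity (grad_x L = 0): Q x + c + A^T lambda = 0.
Primal feasibility: A x = b.

This gives the KKT block system:
  [ Q   A^T ] [ x     ]   [-c ]
  [ A    0  ] [ lambda ] = [ b ]

Solving the linear system:
  x*      = (-3, 1.5455)
  lambda* = (-7.8636)
  f(x*)   = 25.8636

x* = (-3, 1.5455), lambda* = (-7.8636)


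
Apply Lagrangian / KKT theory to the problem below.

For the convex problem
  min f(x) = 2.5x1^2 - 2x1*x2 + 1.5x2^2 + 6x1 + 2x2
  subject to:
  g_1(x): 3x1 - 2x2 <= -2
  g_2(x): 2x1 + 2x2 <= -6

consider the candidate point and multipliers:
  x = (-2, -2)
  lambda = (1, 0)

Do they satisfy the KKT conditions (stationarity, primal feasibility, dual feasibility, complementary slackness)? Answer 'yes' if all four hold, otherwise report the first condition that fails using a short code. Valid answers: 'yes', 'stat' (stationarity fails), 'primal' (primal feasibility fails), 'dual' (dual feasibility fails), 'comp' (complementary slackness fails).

Gradient of f: grad f(x) = Q x + c = (0, 0)
Constraint values g_i(x) = a_i^T x - b_i:
  g_1((-2, -2)) = 0
  g_2((-2, -2)) = -2
Stationarity residual: grad f(x) + sum_i lambda_i a_i = (3, -2)
  -> stationarity FAILS
Primal feasibility (all g_i <= 0): OK
Dual feasibility (all lambda_i >= 0): OK
Complementary slackness (lambda_i * g_i(x) = 0 for all i): OK

Verdict: the first failing condition is stationarity -> stat.

stat


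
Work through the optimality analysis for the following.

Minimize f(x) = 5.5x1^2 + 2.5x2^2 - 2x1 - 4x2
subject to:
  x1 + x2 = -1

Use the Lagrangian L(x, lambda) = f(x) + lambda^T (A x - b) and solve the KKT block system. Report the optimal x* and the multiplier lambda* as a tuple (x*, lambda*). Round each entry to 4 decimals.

Form the Lagrangian:
  L(x, lambda) = (1/2) x^T Q x + c^T x + lambda^T (A x - b)
Stationarity (grad_x L = 0): Q x + c + A^T lambda = 0.
Primal feasibility: A x = b.

This gives the KKT block system:
  [ Q   A^T ] [ x     ]   [-c ]
  [ A    0  ] [ lambda ] = [ b ]

Solving the linear system:
  x*      = (-0.4375, -0.5625)
  lambda* = (6.8125)
  f(x*)   = 4.9688

x* = (-0.4375, -0.5625), lambda* = (6.8125)


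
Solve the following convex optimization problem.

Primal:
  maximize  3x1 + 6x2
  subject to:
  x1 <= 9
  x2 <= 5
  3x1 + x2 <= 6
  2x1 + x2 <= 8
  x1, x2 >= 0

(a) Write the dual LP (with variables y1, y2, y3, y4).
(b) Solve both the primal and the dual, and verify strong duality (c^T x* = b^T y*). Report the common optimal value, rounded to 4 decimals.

The standard primal-dual pair for 'max c^T x s.t. A x <= b, x >= 0' is:
  Dual:  min b^T y  s.t.  A^T y >= c,  y >= 0.

So the dual LP is:
  minimize  9y1 + 5y2 + 6y3 + 8y4
  subject to:
    y1 + 3y3 + 2y4 >= 3
    y2 + y3 + y4 >= 6
    y1, y2, y3, y4 >= 0

Solving the primal: x* = (0.3333, 5).
  primal value c^T x* = 31.
Solving the dual: y* = (0, 5, 1, 0).
  dual value b^T y* = 31.
Strong duality: c^T x* = b^T y*. Confirmed.

31


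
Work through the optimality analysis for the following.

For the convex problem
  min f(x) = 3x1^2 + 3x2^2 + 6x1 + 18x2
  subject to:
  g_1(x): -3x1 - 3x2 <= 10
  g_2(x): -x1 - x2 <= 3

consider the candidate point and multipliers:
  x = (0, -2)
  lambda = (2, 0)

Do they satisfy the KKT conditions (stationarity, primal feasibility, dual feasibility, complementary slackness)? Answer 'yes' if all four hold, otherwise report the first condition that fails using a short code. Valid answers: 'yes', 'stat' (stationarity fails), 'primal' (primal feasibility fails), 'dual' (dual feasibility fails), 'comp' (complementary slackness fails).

Gradient of f: grad f(x) = Q x + c = (6, 6)
Constraint values g_i(x) = a_i^T x - b_i:
  g_1((0, -2)) = -4
  g_2((0, -2)) = -1
Stationarity residual: grad f(x) + sum_i lambda_i a_i = (0, 0)
  -> stationarity OK
Primal feasibility (all g_i <= 0): OK
Dual feasibility (all lambda_i >= 0): OK
Complementary slackness (lambda_i * g_i(x) = 0 for all i): FAILS

Verdict: the first failing condition is complementary_slackness -> comp.

comp


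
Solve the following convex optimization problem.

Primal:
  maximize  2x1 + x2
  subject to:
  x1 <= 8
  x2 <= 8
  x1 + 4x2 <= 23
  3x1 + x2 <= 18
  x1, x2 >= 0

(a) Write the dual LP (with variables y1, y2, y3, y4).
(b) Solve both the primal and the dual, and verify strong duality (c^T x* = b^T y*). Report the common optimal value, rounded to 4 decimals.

The standard primal-dual pair for 'max c^T x s.t. A x <= b, x >= 0' is:
  Dual:  min b^T y  s.t.  A^T y >= c,  y >= 0.

So the dual LP is:
  minimize  8y1 + 8y2 + 23y3 + 18y4
  subject to:
    y1 + y3 + 3y4 >= 2
    y2 + 4y3 + y4 >= 1
    y1, y2, y3, y4 >= 0

Solving the primal: x* = (4.4545, 4.6364).
  primal value c^T x* = 13.5455.
Solving the dual: y* = (0, 0, 0.0909, 0.6364).
  dual value b^T y* = 13.5455.
Strong duality: c^T x* = b^T y*. Confirmed.

13.5455


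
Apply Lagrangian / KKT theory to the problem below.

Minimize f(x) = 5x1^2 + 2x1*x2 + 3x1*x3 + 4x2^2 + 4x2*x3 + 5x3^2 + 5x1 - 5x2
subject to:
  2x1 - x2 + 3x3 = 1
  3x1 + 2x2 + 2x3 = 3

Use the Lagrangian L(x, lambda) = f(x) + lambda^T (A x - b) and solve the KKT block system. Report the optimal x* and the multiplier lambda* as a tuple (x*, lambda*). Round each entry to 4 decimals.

Form the Lagrangian:
  L(x, lambda) = (1/2) x^T Q x + c^T x + lambda^T (A x - b)
Stationarity (grad_x L = 0): Q x + c + A^T lambda = 0.
Primal feasibility: A x = b.

This gives the KKT block system:
  [ Q   A^T ] [ x     ]   [-c ]
  [ A    0  ] [ lambda ] = [ b ]

Solving the linear system:
  x*      = (0.1562, 0.7774, 0.4883)
  lambda* = (-1.2442, -2.3645)
  f(x*)   = 2.6158

x* = (0.1562, 0.7774, 0.4883), lambda* = (-1.2442, -2.3645)
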